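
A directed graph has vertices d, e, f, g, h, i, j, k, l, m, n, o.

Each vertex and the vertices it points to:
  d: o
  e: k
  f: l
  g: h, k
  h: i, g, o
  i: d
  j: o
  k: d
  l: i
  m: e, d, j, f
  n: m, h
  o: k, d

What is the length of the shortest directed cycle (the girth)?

For each vertex v, BFS finds the shortest path from v back to v.
The shortest such closed walk is h → g → h, length 2.

2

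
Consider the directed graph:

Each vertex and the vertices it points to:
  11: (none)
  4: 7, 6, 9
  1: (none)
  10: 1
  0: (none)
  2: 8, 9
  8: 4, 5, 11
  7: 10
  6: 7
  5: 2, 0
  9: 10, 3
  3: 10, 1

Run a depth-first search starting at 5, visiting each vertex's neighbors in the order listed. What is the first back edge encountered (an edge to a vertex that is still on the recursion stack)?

DFS from 5 (visiting each vertex's neighbors in the order listed); mark gray on enter, black on exit:
5 gray
  2 gray
    8 gray
      4 gray
        7 gray
          10 gray
            1 gray
            1 black
          10 black
        7 black
        6 gray
          6→7: 7 black — skip
        6 black
        9 gray
          9→10: 10 black — skip
          3 gray
            3→10: 10 black — skip
            3→1: 1 black — skip
          3 black
        9 black
      4 black
      8→5: 5 is gray → back edge
First back edge: 8 → 5.

8→5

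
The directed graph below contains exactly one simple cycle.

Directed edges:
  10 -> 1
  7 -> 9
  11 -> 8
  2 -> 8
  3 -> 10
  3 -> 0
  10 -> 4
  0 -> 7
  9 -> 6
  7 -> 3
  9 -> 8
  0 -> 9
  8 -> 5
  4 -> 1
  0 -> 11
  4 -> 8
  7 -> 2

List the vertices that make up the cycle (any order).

DFS with gray/black marking from 3:
3 gray
  10 gray
    4 gray
      1 gray
      1 black
      8 gray
        5 gray
        5 black
      8 black
    4 black
    10→1: 1 black — skip
  10 black
  0 gray
    9 gray
      6 gray
      6 black
      9→8: 8 black — skip
    9 black
    11 gray
      11→8: 8 black — skip
    11 black
    7 gray
      2 gray
        2→8: 8 black — skip
      2 black
      7→3: 3 is gray → back edge
Back edge closes the cycle 3 → 0 → 7 → 3; its vertices are {0, 3, 7}.

0, 3, 7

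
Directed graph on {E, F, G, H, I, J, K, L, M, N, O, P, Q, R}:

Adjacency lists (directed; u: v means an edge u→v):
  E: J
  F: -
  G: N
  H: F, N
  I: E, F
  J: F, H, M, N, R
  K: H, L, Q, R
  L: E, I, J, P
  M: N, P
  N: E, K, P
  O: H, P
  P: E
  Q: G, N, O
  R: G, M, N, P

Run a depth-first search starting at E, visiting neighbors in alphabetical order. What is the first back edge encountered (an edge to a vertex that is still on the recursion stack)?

DFS from E (visiting neighbors in alphabetical order); mark gray on enter, black on exit:
E gray
  J gray
    F gray
    F black
    H gray
      H→F: F black — skip
      N gray
        N→E: E is gray → back edge
First back edge: N → E.

N→E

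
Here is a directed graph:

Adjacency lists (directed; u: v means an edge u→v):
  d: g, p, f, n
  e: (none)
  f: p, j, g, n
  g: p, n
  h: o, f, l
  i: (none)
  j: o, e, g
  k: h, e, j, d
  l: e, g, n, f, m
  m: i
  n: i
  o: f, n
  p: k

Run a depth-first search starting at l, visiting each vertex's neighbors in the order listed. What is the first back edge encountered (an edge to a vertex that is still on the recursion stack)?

DFS from l (visiting each vertex's neighbors in the order listed); mark gray on enter, black on exit:
l gray
  e gray
  e black
  g gray
    p gray
      k gray
        h gray
          o gray
            f gray
              f→p: p is gray → back edge
First back edge: f → p.

f→p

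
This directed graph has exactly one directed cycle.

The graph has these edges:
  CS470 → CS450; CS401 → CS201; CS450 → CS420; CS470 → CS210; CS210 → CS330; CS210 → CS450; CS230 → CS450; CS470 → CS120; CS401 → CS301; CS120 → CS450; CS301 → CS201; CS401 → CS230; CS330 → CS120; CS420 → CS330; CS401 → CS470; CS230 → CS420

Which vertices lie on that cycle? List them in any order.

DFS with gray/black marking from CS120:
CS120 gray
  CS450 gray
    CS420 gray
      CS330 gray
        CS330→CS120: CS120 is gray → back edge
Back edge closes the cycle CS120 → CS450 → CS420 → CS330 → CS120; its vertices are {CS120, CS330, CS420, CS450}.

CS120, CS330, CS420, CS450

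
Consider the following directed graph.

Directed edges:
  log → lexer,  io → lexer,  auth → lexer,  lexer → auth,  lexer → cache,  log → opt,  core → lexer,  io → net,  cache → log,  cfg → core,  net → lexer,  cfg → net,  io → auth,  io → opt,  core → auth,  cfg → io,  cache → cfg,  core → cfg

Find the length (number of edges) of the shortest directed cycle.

2

For each vertex v, BFS finds the shortest path from v back to v.
The shortest such closed walk is cfg → core → cfg, length 2.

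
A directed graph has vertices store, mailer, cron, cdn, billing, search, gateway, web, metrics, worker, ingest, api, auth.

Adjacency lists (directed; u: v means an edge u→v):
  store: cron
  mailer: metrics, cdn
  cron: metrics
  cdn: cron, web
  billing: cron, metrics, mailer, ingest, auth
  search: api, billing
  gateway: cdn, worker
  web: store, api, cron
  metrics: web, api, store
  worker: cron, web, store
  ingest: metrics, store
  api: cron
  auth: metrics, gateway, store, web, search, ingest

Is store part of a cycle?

store is on a cycle iff store can reach itself via ≥1 edge.
store → cron → metrics → store — yes.

Yes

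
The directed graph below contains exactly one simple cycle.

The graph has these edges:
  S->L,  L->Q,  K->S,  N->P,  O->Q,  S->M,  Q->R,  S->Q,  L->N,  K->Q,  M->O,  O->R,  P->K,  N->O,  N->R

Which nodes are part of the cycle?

DFS with gray/black marking from K:
K gray
  Q gray
    R gray
    R black
  Q black
  S gray
    M gray
      O gray
        O→R: R black — skip
        O→Q: Q black — skip
      O black
    M black
    L gray
      N gray
        N→O: O black — skip
        P gray
          P→K: K is gray → back edge
Back edge closes the cycle K → S → L → N → P → K; its vertices are {K, L, N, P, S}.

K, L, N, P, S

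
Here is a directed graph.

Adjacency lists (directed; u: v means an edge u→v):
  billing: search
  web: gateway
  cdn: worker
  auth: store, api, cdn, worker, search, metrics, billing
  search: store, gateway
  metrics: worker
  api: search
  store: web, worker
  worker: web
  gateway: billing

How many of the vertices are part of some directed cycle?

A vertex is on a directed cycle iff it belongs to a strongly connected component of size ≥ 2 (or has a self-loop).
The vertices on cycles are {web, store, search, worker, billing, gateway} — 6 in total.

6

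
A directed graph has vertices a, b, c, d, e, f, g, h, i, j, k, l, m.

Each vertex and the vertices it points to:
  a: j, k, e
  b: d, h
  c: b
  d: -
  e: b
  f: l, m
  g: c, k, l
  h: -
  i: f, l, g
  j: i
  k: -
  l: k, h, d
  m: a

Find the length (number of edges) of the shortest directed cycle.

For each vertex v, BFS finds the shortest path from v back to v.
The shortest such closed walk is a → j → i → f → m → a, length 5.

5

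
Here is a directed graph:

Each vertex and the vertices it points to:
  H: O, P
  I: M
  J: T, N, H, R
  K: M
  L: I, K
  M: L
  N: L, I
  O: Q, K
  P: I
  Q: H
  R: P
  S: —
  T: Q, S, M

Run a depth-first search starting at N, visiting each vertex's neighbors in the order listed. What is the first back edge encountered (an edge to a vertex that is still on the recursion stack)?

M→L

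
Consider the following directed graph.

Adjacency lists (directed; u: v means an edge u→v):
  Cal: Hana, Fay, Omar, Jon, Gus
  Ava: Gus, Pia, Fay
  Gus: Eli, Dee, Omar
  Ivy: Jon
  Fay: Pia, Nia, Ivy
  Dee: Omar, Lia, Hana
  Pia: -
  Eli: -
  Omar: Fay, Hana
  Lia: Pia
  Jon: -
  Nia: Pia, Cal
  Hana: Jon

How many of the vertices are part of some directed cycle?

6

A vertex is on a directed cycle iff it belongs to a strongly connected component of size ≥ 2 (or has a self-loop).
The vertices on cycles are {Cal, Dee, Fay, Gus, Nia, Omar} — 6 in total.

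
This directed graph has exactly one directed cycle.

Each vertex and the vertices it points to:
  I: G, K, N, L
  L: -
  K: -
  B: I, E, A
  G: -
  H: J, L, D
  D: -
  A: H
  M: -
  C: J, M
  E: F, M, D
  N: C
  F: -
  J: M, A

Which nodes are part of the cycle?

A, H, J

DFS with gray/black marking from A:
A gray
  H gray
    J gray
      M gray
      M black
      J→A: A is gray → back edge
Back edge closes the cycle A → H → J → A; its vertices are {A, H, J}.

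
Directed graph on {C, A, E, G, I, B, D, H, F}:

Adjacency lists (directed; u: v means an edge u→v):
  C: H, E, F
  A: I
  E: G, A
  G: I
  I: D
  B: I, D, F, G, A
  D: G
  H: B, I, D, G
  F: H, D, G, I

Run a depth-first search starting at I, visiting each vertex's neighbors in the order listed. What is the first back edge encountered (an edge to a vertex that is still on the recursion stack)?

DFS from I (visiting each vertex's neighbors in the order listed); mark gray on enter, black on exit:
I gray
  D gray
    G gray
      G→I: I is gray → back edge
First back edge: G → I.

G→I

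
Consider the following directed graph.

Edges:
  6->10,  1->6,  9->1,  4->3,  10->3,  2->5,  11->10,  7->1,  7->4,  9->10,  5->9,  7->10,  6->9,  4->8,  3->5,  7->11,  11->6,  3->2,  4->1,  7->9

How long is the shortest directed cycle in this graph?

3

For each vertex v, BFS finds the shortest path from v back to v.
The shortest such closed walk is 1 → 6 → 9 → 1, length 3.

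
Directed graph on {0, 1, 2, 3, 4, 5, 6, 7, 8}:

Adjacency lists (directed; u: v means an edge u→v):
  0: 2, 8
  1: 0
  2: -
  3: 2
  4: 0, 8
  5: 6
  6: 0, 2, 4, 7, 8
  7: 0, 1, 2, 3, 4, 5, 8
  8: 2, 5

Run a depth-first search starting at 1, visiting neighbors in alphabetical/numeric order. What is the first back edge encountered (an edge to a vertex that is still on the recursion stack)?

6→0

DFS from 1 (visiting neighbors in alphabetical/numeric order); mark gray on enter, black on exit:
1 gray
  0 gray
    2 gray
    2 black
    8 gray
      8→2: 2 black — skip
      5 gray
        6 gray
          6→0: 0 is gray → back edge
First back edge: 6 → 0.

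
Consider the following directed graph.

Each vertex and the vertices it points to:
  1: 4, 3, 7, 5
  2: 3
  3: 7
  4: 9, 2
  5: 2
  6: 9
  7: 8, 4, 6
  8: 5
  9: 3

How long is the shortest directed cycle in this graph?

For each vertex v, BFS finds the shortest path from v back to v.
The shortest such closed walk is 7 → 6 → 9 → 3 → 7, length 4.

4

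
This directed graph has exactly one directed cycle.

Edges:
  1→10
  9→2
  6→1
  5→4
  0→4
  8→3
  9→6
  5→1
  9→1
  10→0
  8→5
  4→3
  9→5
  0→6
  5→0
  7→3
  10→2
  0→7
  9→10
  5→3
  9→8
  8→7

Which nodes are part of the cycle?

0, 1, 6, 10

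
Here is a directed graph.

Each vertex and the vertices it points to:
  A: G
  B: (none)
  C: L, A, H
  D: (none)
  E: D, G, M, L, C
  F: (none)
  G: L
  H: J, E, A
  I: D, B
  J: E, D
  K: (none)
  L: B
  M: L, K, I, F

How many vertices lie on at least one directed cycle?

4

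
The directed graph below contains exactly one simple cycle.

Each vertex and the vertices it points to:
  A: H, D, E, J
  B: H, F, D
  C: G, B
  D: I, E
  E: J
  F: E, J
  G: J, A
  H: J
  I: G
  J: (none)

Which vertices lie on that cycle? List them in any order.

DFS with gray/black marking from G:
G gray
  J gray
  J black
  A gray
    H gray
      H→J: J black — skip
    H black
    D gray
      I gray
        I→G: G is gray → back edge
Back edge closes the cycle G → A → D → I → G; its vertices are {A, D, G, I}.

A, D, G, I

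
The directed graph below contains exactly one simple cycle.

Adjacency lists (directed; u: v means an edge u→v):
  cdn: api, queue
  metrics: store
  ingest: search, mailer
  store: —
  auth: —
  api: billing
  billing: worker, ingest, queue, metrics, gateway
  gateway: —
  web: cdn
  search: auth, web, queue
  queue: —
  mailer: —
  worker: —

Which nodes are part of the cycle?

DFS with gray/black marking from api:
api gray
  billing gray
    worker gray
    worker black
    ingest gray
      search gray
        auth gray
        auth black
        web gray
          cdn gray
            cdn→api: api is gray → back edge
Back edge closes the cycle api → billing → ingest → search → web → cdn → api; its vertices are {api, cdn, web, ingest, search, billing}.

api, cdn, web, ingest, search, billing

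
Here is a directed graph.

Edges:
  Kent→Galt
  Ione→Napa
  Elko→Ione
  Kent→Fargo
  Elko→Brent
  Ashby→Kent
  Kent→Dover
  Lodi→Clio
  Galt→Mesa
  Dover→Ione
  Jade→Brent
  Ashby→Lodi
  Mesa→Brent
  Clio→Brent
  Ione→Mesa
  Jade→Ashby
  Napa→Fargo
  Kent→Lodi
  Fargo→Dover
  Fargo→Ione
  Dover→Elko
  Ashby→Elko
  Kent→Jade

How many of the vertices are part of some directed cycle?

8

A vertex is on a directed cycle iff it belongs to a strongly connected component of size ≥ 2 (or has a self-loop).
The vertices on cycles are {Elko, Ione, Jade, Kent, Napa, Ashby, Dover, Fargo} — 8 in total.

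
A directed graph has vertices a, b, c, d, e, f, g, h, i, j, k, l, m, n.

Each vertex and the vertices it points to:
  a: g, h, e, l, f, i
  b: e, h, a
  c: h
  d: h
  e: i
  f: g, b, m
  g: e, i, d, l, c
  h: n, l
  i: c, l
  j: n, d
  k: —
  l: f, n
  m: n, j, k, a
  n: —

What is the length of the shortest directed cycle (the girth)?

For each vertex v, BFS finds the shortest path from v back to v.
The shortest such closed walk is f → b → a → f, length 3.

3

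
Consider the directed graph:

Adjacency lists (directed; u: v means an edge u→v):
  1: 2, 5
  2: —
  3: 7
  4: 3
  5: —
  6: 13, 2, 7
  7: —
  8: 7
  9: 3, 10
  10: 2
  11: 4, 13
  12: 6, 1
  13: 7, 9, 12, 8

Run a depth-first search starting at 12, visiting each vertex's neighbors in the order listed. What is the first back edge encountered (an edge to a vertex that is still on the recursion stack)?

DFS from 12 (visiting each vertex's neighbors in the order listed); mark gray on enter, black on exit:
12 gray
  6 gray
    13 gray
      7 gray
      7 black
      9 gray
        3 gray
          3→7: 7 black — skip
        3 black
        10 gray
          2 gray
          2 black
        10 black
      9 black
      13→12: 12 is gray → back edge
First back edge: 13 → 12.

13→12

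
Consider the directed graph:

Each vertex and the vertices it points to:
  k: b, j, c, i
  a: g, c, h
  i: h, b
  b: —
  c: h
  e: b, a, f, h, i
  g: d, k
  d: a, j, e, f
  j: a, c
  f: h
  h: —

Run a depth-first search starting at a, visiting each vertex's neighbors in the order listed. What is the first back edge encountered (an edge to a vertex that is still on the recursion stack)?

DFS from a (visiting each vertex's neighbors in the order listed); mark gray on enter, black on exit:
a gray
  g gray
    d gray
      d→a: a is gray → back edge
First back edge: d → a.

d→a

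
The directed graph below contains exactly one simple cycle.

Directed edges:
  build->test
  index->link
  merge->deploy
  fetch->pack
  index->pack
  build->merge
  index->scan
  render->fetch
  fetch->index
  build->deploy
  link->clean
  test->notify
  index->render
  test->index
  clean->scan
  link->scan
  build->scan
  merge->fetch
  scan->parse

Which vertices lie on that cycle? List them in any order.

DFS with gray/black marking from fetch:
fetch gray
  index gray
    link gray
      scan gray
        parse gray
        parse black
      scan black
      clean gray
        clean→scan: scan black — skip
      clean black
    link black
    render gray
      render→fetch: fetch is gray → back edge
Back edge closes the cycle fetch → index → render → fetch; its vertices are {fetch, index, render}.

fetch, index, render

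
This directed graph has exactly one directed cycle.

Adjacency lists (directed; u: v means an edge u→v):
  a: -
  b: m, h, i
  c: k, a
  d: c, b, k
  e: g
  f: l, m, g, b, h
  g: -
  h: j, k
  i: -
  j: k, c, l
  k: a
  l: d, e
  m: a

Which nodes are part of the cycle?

DFS with gray/black marking from l:
l gray
  d gray
    c gray
      k gray
        a gray
        a black
      k black
      c→a: a black — skip
    c black
    b gray
      m gray
        m→a: a black — skip
      m black
      h gray
        j gray
          j→k: k black — skip
          j→c: c black — skip
          j→l: l is gray → back edge
Back edge closes the cycle l → d → b → h → j → l; its vertices are {b, d, h, j, l}.

b, d, h, j, l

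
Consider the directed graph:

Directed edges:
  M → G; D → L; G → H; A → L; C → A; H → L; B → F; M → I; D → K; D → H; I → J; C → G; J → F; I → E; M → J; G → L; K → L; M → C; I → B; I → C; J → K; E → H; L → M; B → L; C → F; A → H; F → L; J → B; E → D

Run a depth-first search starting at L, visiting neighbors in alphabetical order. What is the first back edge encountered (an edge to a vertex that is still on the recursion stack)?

H→L

DFS from L (visiting neighbors in alphabetical order); mark gray on enter, black on exit:
L gray
  M gray
    C gray
      A gray
        H gray
          H→L: L is gray → back edge
First back edge: H → L.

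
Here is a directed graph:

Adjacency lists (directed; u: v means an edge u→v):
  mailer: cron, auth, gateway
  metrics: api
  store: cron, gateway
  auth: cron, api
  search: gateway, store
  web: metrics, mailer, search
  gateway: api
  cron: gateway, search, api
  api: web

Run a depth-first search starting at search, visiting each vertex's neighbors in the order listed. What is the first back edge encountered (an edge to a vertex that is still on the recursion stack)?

DFS from search (visiting each vertex's neighbors in the order listed); mark gray on enter, black on exit:
search gray
  gateway gray
    api gray
      web gray
        metrics gray
          metrics→api: api is gray → back edge
First back edge: metrics → api.

metrics->api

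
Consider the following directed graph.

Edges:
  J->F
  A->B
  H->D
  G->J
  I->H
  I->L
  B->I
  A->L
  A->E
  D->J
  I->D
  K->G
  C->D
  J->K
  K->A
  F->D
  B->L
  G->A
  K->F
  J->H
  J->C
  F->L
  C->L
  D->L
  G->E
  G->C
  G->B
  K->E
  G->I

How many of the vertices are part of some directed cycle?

10

A vertex is on a directed cycle iff it belongs to a strongly connected component of size ≥ 2 (or has a self-loop).
The vertices on cycles are {A, B, C, D, F, G, H, I, J, K} — 10 in total.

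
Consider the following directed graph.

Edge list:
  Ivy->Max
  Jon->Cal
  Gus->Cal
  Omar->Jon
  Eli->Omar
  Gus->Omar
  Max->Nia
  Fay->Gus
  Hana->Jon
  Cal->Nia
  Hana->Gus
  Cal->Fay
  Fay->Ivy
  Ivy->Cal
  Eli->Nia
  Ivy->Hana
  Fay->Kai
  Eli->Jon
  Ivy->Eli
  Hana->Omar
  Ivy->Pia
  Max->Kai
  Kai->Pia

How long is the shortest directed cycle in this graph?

3

For each vertex v, BFS finds the shortest path from v back to v.
The shortest such closed walk is Gus → Cal → Fay → Gus, length 3.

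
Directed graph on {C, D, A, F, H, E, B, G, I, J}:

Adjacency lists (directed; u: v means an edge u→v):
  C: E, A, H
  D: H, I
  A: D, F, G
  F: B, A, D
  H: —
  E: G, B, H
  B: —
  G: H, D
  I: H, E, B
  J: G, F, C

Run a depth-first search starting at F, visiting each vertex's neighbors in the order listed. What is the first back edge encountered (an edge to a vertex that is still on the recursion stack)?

G→D

DFS from F (visiting each vertex's neighbors in the order listed); mark gray on enter, black on exit:
F gray
  B gray
  B black
  A gray
    D gray
      H gray
      H black
      I gray
        I→H: H black — skip
        E gray
          G gray
            G→H: H black — skip
            G→D: D is gray → back edge
First back edge: G → D.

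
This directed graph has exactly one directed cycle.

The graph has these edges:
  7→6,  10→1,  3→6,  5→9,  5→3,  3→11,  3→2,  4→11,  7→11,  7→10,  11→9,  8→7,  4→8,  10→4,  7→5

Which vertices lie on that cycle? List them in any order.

4, 7, 8, 10

DFS with gray/black marking from 7:
7 gray
  6 gray
  6 black
  5 gray
    3 gray
      3→6: 6 black — skip
      2 gray
      2 black
      11 gray
        9 gray
        9 black
      11 black
    3 black
    5→9: 9 black — skip
  5 black
  7→11: 11 black — skip
  10 gray
    1 gray
    1 black
    4 gray
      4→11: 11 black — skip
      8 gray
        8→7: 7 is gray → back edge
Back edge closes the cycle 7 → 10 → 4 → 8 → 7; its vertices are {4, 7, 8, 10}.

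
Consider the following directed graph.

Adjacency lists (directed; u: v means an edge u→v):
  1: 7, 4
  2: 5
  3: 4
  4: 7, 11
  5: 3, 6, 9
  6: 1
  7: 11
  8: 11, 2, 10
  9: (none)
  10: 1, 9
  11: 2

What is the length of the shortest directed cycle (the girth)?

For each vertex v, BFS finds the shortest path from v back to v.
The shortest such closed walk is 2 → 5 → 3 → 4 → 11 → 2, length 5.

5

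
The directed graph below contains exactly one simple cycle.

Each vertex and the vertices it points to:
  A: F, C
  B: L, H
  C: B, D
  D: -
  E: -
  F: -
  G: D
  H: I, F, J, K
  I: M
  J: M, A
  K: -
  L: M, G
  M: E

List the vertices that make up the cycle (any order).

A, B, C, H, J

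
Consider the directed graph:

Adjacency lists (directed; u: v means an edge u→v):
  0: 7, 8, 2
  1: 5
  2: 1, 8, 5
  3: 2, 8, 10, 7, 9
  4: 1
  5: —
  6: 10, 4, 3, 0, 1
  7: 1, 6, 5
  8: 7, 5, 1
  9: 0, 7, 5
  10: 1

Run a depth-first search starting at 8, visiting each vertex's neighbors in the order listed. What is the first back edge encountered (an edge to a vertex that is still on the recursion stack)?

2->8

DFS from 8 (visiting each vertex's neighbors in the order listed); mark gray on enter, black on exit:
8 gray
  7 gray
    1 gray
      5 gray
      5 black
    1 black
    6 gray
      10 gray
        10→1: 1 black — skip
      10 black
      4 gray
        4→1: 1 black — skip
      4 black
      3 gray
        2 gray
          2→1: 1 black — skip
          2→8: 8 is gray → back edge
First back edge: 2 → 8.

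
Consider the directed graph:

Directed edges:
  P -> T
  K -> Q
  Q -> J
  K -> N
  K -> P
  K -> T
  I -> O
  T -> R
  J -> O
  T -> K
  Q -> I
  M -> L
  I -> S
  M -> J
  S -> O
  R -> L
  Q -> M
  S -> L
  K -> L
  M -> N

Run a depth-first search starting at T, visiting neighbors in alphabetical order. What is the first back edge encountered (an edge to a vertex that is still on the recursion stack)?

P->T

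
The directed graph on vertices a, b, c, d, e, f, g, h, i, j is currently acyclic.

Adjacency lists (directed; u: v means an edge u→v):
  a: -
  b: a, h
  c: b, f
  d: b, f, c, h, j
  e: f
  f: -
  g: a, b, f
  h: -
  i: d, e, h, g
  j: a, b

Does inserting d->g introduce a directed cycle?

No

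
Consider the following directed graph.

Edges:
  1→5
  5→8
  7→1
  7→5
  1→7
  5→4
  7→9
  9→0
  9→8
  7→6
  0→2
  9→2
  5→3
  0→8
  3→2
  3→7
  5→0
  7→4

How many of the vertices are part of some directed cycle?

4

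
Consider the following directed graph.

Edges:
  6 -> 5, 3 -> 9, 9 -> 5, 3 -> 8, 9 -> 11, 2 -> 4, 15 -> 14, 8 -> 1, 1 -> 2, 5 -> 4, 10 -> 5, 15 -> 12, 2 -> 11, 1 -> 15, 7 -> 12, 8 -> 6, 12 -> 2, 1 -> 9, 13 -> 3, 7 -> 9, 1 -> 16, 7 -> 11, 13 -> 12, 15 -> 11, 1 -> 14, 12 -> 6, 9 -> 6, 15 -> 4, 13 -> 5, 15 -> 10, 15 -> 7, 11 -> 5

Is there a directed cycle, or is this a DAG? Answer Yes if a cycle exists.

No

DFS with white/gray/black marking, starting from 5:
5 gray
  4 gray
  4 black
5 black
1 gray
  15 gray
    14 gray
    14 black
    11 gray
      11→5: 5 black — skip
    11 black
    15→4: 4 black — skip
    7 gray
      9 gray
        9→11: 11 black — skip
        6 gray
          6→5: 5 black — skip
        6 black
        9→5: 5 black — skip
      9 black
      12 gray
        12→6: 6 black — skip
        2 gray
          2→11: 11 black — skip
          2→4: 4 black — skip
        2 black
      12 black
      7→11: 11 black — skip
    7 black
    10 gray
      10→5: 5 black — skip
    10 black
    15→12: 12 black — skip
  15 black
  16 gray
  16 black
  1→14: 14 black — skip
  1→2: 2 black — skip
  1→9: 9 black — skip
1 black
3 gray
  3→9: 9 black — skip
  8 gray
    8→1: 1 black — skip
    8→6: 6 black — skip
  8 black
3 black
13 gray
  13→5: 5 black — skip
  13→12: 12 black — skip
  13→3: 3 black — skip
13 black
Every edge goes to a white or black vertex — no back edge, so the graph is acyclic.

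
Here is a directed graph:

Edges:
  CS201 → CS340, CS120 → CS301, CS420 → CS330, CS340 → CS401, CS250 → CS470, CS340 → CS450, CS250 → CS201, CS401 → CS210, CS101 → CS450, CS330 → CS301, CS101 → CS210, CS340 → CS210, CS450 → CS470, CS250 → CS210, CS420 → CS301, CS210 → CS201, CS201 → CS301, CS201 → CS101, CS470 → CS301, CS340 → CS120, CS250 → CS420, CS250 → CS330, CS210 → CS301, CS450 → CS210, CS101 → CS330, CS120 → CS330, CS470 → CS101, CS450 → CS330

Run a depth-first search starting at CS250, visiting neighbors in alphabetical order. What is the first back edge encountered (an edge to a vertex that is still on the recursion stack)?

DFS from CS250 (visiting neighbors in alphabetical order); mark gray on enter, black on exit:
CS250 gray
  CS201 gray
    CS101 gray
      CS210 gray
        CS210→CS201: CS201 is gray → back edge
First back edge: CS210 → CS201.

CS210->CS201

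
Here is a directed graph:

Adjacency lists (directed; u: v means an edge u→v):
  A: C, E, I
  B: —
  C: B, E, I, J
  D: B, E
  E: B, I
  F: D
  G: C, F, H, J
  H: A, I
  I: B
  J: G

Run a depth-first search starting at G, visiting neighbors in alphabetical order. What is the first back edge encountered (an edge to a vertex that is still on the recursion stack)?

J→G

DFS from G (visiting neighbors in alphabetical order); mark gray on enter, black on exit:
G gray
  C gray
    B gray
    B black
    E gray
      E→B: B black — skip
      I gray
        I→B: B black — skip
      I black
    E black
    C→I: I black — skip
    J gray
      J→G: G is gray → back edge
First back edge: J → G.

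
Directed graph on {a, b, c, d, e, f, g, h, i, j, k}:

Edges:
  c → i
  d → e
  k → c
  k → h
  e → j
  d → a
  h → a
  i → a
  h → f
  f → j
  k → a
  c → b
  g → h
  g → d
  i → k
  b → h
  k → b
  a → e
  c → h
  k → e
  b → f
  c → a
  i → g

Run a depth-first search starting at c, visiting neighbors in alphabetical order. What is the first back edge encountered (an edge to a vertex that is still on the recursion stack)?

DFS from c (visiting neighbors in alphabetical order); mark gray on enter, black on exit:
c gray
  a gray
    e gray
      j gray
      j black
    e black
  a black
  b gray
    f gray
      f→j: j black — skip
    f black
    h gray
      h→a: a black — skip
      h→f: f black — skip
    h black
  b black
  c→h: h black — skip
  i gray
    i→a: a black — skip
    g gray
      d gray
        d→a: a black — skip
        d→e: e black — skip
      d black
      g→h: h black — skip
    g black
    k gray
      k→a: a black — skip
      k→b: b black — skip
      k→c: c is gray → back edge
First back edge: k → c.

k->c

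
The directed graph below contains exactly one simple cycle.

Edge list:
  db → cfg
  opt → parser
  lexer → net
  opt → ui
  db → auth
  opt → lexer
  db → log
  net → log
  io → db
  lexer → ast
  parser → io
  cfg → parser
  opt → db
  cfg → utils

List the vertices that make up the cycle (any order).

db, io, cfg, parser

DFS with gray/black marking from db:
db gray
  cfg gray
    utils gray
    utils black
    parser gray
      io gray
        io→db: db is gray → back edge
Back edge closes the cycle db → cfg → parser → io → db; its vertices are {db, io, cfg, parser}.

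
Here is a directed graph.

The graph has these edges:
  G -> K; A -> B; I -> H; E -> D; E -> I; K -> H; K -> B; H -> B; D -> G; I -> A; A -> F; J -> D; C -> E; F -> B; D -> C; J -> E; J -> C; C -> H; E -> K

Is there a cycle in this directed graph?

Yes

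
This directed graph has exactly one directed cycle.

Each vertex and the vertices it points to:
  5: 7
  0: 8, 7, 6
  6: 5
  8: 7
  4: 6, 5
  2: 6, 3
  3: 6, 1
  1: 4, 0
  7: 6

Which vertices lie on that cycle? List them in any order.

DFS with gray/black marking from 5:
5 gray
  7 gray
    6 gray
      6→5: 5 is gray → back edge
Back edge closes the cycle 5 → 7 → 6 → 5; its vertices are {5, 6, 7}.

5, 6, 7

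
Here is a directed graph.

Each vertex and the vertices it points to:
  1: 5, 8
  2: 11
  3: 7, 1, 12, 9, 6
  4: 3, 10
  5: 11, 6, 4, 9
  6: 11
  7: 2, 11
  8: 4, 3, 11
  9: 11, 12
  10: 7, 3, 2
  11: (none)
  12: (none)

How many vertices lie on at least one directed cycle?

6

A vertex is on a directed cycle iff it belongs to a strongly connected component of size ≥ 2 (or has a self-loop).
The vertices on cycles are {1, 3, 4, 5, 8, 10} — 6 in total.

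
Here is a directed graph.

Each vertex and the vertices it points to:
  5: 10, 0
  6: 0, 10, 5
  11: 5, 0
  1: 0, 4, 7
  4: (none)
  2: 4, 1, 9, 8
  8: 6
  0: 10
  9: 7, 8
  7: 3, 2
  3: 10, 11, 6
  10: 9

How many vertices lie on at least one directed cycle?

11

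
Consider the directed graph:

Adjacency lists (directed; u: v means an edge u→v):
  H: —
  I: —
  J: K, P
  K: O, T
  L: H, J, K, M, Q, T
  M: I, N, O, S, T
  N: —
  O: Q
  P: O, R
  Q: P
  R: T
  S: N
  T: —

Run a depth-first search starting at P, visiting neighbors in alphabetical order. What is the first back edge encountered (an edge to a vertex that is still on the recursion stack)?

DFS from P (visiting neighbors in alphabetical order); mark gray on enter, black on exit:
P gray
  O gray
    Q gray
      Q→P: P is gray → back edge
First back edge: Q → P.

Q->P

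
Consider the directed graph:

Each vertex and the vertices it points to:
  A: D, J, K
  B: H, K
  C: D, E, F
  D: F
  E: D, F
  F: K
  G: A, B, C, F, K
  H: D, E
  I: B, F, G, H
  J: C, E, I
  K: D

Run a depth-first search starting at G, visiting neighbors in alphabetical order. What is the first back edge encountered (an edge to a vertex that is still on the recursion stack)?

K->D

DFS from G (visiting neighbors in alphabetical order); mark gray on enter, black on exit:
G gray
  A gray
    D gray
      F gray
        K gray
          K→D: D is gray → back edge
First back edge: K → D.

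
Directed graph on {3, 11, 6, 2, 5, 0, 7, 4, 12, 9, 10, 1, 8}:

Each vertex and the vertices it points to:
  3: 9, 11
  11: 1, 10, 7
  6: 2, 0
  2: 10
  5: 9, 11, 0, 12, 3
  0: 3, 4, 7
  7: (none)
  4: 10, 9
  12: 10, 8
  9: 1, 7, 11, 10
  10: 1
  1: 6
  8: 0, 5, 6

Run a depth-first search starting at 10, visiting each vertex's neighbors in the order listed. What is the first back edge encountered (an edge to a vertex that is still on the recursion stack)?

DFS from 10 (visiting each vertex's neighbors in the order listed); mark gray on enter, black on exit:
10 gray
  1 gray
    6 gray
      2 gray
        2→10: 10 is gray → back edge
First back edge: 2 → 10.

2→10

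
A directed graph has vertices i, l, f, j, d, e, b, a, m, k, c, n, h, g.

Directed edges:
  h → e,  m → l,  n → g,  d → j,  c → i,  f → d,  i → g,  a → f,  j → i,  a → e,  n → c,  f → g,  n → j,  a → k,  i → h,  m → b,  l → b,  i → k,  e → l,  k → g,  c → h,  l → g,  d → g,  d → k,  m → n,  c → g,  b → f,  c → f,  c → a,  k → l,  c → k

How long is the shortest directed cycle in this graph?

For each vertex v, BFS finds the shortest path from v back to v.
The shortest such closed walk is b → f → d → k → l → b, length 5.

5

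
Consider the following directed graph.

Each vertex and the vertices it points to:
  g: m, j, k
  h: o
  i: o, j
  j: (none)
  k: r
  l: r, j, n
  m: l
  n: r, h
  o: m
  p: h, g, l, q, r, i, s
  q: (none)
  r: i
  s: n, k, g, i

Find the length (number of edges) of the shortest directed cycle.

For each vertex v, BFS finds the shortest path from v back to v.
The shortest such closed walk is i → o → m → l → r → i, length 5.

5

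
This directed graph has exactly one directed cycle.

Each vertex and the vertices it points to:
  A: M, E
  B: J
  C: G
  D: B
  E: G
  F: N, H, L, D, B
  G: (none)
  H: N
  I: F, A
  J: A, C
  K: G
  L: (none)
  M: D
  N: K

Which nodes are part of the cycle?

DFS with gray/black marking from D:
D gray
  B gray
    J gray
      A gray
        M gray
          M→D: D is gray → back edge
Back edge closes the cycle D → B → J → A → M → D; its vertices are {A, B, D, J, M}.

A, B, D, J, M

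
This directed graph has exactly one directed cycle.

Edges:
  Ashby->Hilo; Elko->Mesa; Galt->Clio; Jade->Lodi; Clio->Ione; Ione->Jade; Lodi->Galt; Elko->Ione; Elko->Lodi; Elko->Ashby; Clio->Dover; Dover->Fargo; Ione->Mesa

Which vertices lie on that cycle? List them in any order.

DFS with gray/black marking from Lodi:
Lodi gray
  Galt gray
    Clio gray
      Ione gray
        Mesa gray
        Mesa black
        Jade gray
          Jade→Lodi: Lodi is gray → back edge
Back edge closes the cycle Lodi → Galt → Clio → Ione → Jade → Lodi; its vertices are {Clio, Galt, Ione, Jade, Lodi}.

Clio, Galt, Ione, Jade, Lodi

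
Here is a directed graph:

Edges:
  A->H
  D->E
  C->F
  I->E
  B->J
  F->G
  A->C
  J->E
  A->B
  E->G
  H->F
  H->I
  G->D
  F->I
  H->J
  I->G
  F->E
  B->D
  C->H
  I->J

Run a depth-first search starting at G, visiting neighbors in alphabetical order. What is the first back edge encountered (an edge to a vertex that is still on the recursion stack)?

DFS from G (visiting neighbors in alphabetical order); mark gray on enter, black on exit:
G gray
  D gray
    E gray
      E→G: G is gray → back edge
First back edge: E → G.

E→G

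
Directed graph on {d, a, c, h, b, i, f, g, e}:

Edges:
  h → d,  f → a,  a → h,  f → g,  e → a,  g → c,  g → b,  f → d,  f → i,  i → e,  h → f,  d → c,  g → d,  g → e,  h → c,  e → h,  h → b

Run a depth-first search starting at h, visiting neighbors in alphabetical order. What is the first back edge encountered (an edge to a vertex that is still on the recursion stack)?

DFS from h (visiting neighbors in alphabetical order); mark gray on enter, black on exit:
h gray
  b gray
  b black
  c gray
  c black
  d gray
    d→c: c black — skip
  d black
  f gray
    a gray
      a→h: h is gray → back edge
First back edge: a → h.

a→h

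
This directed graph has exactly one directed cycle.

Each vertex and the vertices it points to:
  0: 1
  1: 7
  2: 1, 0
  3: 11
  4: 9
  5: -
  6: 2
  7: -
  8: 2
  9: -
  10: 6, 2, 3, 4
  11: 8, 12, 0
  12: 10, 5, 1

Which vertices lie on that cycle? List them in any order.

DFS with gray/black marking from 3:
3 gray
  11 gray
    8 gray
      2 gray
        1 gray
          7 gray
          7 black
        1 black
        0 gray
          0→1: 1 black — skip
        0 black
      2 black
    8 black
    12 gray
      10 gray
        6 gray
          6→2: 2 black — skip
        6 black
        10→2: 2 black — skip
        10→3: 3 is gray → back edge
Back edge closes the cycle 3 → 11 → 12 → 10 → 3; its vertices are {3, 10, 11, 12}.

3, 10, 11, 12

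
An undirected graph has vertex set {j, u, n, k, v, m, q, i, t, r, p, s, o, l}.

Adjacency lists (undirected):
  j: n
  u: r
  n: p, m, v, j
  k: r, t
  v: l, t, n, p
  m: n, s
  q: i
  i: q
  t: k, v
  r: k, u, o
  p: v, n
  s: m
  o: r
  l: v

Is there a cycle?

Yes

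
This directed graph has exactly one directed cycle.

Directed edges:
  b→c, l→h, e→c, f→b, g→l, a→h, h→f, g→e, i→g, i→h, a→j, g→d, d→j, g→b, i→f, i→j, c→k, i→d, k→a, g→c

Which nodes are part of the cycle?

a, b, c, f, h, k

DFS with gray/black marking from f:
f gray
  b gray
    c gray
      k gray
        a gray
          h gray
            h→f: f is gray → back edge
Back edge closes the cycle f → b → c → k → a → h → f; its vertices are {a, b, c, f, h, k}.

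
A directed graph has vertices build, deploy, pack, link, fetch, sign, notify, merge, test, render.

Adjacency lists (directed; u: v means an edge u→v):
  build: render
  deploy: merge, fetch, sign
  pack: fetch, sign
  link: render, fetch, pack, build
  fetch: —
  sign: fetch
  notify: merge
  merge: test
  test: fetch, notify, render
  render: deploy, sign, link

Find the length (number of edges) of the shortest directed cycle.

2

For each vertex v, BFS finds the shortest path from v back to v.
The shortest such closed walk is render → link → render, length 2.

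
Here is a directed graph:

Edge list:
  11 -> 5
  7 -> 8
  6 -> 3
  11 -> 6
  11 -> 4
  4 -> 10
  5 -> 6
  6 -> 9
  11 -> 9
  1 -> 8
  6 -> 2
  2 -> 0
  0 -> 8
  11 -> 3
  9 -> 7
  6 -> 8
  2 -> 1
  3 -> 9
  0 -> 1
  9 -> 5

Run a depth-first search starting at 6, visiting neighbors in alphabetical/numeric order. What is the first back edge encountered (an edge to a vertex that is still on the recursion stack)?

5→6

DFS from 6 (visiting neighbors in alphabetical/numeric order); mark gray on enter, black on exit:
6 gray
  2 gray
    0 gray
      1 gray
        8 gray
        8 black
      1 black
      0→8: 8 black — skip
    0 black
    2→1: 1 black — skip
  2 black
  3 gray
    9 gray
      5 gray
        5→6: 6 is gray → back edge
First back edge: 5 → 6.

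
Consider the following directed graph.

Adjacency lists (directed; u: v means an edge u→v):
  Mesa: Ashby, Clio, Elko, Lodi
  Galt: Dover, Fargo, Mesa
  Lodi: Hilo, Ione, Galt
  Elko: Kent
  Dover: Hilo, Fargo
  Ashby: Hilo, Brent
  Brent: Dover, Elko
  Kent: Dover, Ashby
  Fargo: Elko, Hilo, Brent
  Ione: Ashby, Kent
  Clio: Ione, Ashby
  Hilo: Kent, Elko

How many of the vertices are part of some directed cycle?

10

A vertex is on a directed cycle iff it belongs to a strongly connected component of size ≥ 2 (or has a self-loop).
The vertices on cycles are {Elko, Galt, Hilo, Kent, Lodi, Mesa, Ashby, Brent, Dover, Fargo} — 10 in total.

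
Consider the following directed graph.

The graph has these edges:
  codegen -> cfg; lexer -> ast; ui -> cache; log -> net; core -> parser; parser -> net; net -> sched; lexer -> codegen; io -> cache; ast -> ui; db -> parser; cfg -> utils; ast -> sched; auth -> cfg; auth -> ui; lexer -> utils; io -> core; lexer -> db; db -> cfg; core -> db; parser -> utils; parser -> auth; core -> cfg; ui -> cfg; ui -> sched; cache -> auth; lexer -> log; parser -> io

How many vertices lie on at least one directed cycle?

7

A vertex is on a directed cycle iff it belongs to a strongly connected component of size ≥ 2 (or has a self-loop).
The vertices on cycles are {db, io, ui, auth, core, cache, parser} — 7 in total.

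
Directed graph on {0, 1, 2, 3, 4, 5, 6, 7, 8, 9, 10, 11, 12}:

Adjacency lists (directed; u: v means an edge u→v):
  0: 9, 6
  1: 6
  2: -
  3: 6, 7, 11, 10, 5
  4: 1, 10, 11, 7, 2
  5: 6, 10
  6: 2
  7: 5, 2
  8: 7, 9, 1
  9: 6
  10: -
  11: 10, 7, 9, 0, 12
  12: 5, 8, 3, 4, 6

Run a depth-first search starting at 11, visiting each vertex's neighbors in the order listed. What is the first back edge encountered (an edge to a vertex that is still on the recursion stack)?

3->11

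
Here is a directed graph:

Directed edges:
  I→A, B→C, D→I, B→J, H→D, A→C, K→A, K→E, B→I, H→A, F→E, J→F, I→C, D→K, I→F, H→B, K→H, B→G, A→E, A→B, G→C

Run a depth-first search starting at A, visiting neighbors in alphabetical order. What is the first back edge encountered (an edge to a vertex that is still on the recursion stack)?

I→A

DFS from A (visiting neighbors in alphabetical order); mark gray on enter, black on exit:
A gray
  B gray
    C gray
    C black
    G gray
      G→C: C black — skip
    G black
    I gray
      I→A: A is gray → back edge
First back edge: I → A.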